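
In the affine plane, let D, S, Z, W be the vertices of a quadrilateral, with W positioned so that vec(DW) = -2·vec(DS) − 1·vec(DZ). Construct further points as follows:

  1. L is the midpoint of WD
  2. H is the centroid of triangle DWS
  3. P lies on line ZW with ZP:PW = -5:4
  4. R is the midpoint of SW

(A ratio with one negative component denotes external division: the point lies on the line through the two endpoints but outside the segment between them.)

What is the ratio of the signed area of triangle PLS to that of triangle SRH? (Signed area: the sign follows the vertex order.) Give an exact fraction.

Assign D = (0, 0), S = (1, 0), Z = (0, 1), W = (-2, -1) — the answer is frame-independent, so this choice is without loss of generality.
1. L is the midpoint of WD ⇒ L = (-1, -1/2)
2. H is the centroid of triangle DWS ⇒ H = (-1/3, -1/3)
3. P lies on line ZW with ZP:PW = -5:4 ⇒ P = (-10, -9)
4. R is the midpoint of SW ⇒ R = (-1/2, -1/2)
2·[PLS] = -25/2, 2·[SRH] = -1/6
[PLS]:[SRH] = -25/2:-1/6 = 75

[PLS]:[SRH] = 75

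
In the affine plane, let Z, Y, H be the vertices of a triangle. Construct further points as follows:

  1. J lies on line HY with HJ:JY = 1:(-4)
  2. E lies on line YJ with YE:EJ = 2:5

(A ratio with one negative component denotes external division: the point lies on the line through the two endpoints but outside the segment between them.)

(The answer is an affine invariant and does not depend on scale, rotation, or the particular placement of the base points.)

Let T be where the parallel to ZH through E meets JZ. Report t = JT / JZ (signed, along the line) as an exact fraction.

t = 20/7

Choose coordinates Z = (0, 0), Y = (1, 0), H = (0, 1).
1. J lies on line HY with HJ:JY = 1:(-4) ⇒ J = (-1/3, 4/3)
2. E lies on line YJ with YE:EJ = 2:5 ⇒ E = (13/21, 8/21)
through E parallel to ZH: direction (0, 1); meets JZ at T = (13/21, -52/21)
T = J + t·(Z−J) with t = 20/7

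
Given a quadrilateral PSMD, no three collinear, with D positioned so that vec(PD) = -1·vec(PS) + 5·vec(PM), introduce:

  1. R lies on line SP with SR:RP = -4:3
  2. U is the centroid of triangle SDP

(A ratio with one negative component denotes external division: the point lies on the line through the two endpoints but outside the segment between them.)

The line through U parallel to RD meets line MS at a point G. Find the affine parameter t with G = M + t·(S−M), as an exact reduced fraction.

t = -4/21

Set P = (0, 0), S = (1, 0), M = (0, 1), D = (-1, 5); any affine frame gives the same invariant.
1. R lies on line SP with SR:RP = -4:3 ⇒ R = (-3, 0)
2. U is the centroid of triangle SDP ⇒ U = (0, 5/3)
through U parallel to RD: direction (2, 5); meets MS at G = (-4/21, 25/21)
G = M + t·(S−M) with t = -4/21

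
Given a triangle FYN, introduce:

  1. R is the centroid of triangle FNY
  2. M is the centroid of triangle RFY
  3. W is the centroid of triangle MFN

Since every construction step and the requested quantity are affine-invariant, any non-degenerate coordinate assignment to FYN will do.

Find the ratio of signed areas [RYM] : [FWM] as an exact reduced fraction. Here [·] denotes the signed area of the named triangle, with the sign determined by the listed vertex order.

[RYM]:[FWM] = 3/4

Set F = (0, 0), Y = (1, 0), N = (0, 1); any affine frame gives the same invariant.
1. R is the centroid of triangle FNY ⇒ R = (1/3, 1/3)
2. M is the centroid of triangle RFY ⇒ M = (4/9, 1/9)
3. W is the centroid of triangle MFN ⇒ W = (4/27, 10/27)
2·[RYM] = -1/9, 2·[FWM] = -4/27
[RYM]:[FWM] = -1/9:-4/27 = 3/4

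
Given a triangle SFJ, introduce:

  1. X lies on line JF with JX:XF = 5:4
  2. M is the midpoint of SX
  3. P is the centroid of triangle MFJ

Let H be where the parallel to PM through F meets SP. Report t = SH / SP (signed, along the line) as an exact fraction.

t = 10

Assign S = (0, 0), F = (1, 0), J = (0, 1) — the answer is frame-independent, so this choice is without loss of generality.
1. X lies on line JF with JX:XF = 5:4 ⇒ X = (5/9, 4/9)
2. M is the midpoint of SX ⇒ M = (5/18, 2/9)
3. P is the centroid of triangle MFJ ⇒ P = (23/54, 11/27)
through F parallel to PM: direction (-4/27, -5/27); meets SP at H = (115/27, 110/27)
H = S + t·(P−S) with t = 10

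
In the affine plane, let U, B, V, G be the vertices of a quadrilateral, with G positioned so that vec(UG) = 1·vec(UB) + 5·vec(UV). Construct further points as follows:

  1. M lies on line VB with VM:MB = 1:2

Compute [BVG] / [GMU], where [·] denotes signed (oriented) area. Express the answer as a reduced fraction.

[BVG]:[GMU] = 5

Choose coordinates U = (0, 0), B = (1, 0), V = (0, 1), G = (1, 5).
1. M lies on line VB with VM:MB = 1:2 ⇒ M = (1/3, 2/3)
2·[BVG] = -5, 2·[GMU] = -1
[BVG]:[GMU] = -5:-1 = 5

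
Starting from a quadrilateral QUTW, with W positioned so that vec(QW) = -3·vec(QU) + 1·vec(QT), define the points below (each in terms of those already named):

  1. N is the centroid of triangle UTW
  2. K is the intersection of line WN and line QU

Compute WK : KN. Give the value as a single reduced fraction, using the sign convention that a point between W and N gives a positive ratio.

WK:KN = -3/2

Set Q = (0, 0), U = (1, 0), T = (0, 1), W = (-3, 1); any affine frame gives the same invariant.
1. N is the centroid of triangle UTW ⇒ N = (-2/3, 2/3)
2. K is the intersection of line WN and line QU ⇒ K = (4, 0)
K = W + t·(N−W) with t = 3, so WK:KN = t:(1−t) = 3:-2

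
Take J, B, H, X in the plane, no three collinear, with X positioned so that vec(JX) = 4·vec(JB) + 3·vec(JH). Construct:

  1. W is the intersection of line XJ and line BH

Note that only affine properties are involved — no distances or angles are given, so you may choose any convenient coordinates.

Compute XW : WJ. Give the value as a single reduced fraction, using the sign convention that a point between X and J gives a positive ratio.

Work in coordinates with J = (0, 0), B = (1, 0), H = (0, 1), X = (4, 3).
1. W is the intersection of line XJ and line BH ⇒ W = (4/7, 3/7)
W = X + t·(J−X) with t = 6/7, so XW:WJ = t:(1−t) = 6/7:1/7

XW:WJ = 6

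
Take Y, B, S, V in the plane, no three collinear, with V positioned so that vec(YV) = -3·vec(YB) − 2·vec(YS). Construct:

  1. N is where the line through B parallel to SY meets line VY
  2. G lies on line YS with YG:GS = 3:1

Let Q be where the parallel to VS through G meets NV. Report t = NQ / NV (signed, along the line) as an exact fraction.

Set Y = (0, 0), B = (1, 0), S = (0, 1), V = (-3, -2); any affine frame gives the same invariant.
1. N is where the line through B parallel to SY meets line VY ⇒ N = (1, 2/3)
2. G lies on line YS with YG:GS = 3:1 ⇒ G = (0, 3/4)
through G parallel to VS: direction (3, 3); meets NV at Q = (-9/4, -3/2)
Q = N + t·(V−N) with t = 13/16

t = 13/16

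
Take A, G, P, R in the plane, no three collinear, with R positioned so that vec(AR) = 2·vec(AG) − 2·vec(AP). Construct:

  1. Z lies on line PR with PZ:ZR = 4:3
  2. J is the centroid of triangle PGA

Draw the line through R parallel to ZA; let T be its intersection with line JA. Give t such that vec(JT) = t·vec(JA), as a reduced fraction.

t = 31/13

Choose coordinates A = (0, 0), G = (1, 0), P = (0, 1), R = (2, -2).
1. Z lies on line PR with PZ:ZR = 4:3 ⇒ Z = (8/7, -5/7)
2. J is the centroid of triangle PGA ⇒ J = (1/3, 1/3)
through R parallel to ZA: direction (-8/7, 5/7); meets JA at T = (-6/13, -6/13)
T = J + t·(A−J) with t = 31/13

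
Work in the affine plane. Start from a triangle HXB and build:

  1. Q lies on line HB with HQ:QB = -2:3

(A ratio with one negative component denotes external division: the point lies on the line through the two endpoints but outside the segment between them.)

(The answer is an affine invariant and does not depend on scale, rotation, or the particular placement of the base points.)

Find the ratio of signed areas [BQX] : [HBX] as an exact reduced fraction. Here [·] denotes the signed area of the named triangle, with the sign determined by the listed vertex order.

Work in coordinates with H = (0, 0), X = (1, 0), B = (0, 1).
1. Q lies on line HB with HQ:QB = -2:3 ⇒ Q = (0, -2)
2·[BQX] = 3, 2·[HBX] = -1
[BQX]:[HBX] = 3:-1 = -3

[BQX]:[HBX] = -3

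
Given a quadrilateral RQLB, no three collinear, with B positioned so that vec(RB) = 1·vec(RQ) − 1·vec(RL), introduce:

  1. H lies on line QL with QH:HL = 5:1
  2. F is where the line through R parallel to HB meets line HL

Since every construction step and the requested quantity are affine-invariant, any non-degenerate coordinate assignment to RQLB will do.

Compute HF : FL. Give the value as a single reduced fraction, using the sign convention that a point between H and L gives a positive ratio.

HF:FL = -6/5

Assign R = (0, 0), Q = (1, 0), L = (0, 1), B = (1, -1) — the answer is frame-independent, so this choice is without loss of generality.
1. H lies on line QL with QH:HL = 5:1 ⇒ H = (1/6, 5/6)
2. F is where the line through R parallel to HB meets line HL ⇒ F = (-5/6, 11/6)
F = H + t·(L−H) with t = 6, so HF:FL = t:(1−t) = 6:-5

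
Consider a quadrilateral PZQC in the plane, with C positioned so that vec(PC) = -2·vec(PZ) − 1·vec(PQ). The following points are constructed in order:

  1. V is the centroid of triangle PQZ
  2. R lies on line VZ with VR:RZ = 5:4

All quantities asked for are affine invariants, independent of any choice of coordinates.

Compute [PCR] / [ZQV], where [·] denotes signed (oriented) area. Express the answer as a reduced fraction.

[PCR]:[ZQV] = 11/9

Assign P = (0, 0), Z = (1, 0), Q = (0, 1), C = (-2, -1) — the answer is frame-independent, so this choice is without loss of generality.
1. V is the centroid of triangle PQZ ⇒ V = (1/3, 1/3)
2. R lies on line VZ with VR:RZ = 5:4 ⇒ R = (19/27, 4/27)
2·[PCR] = 11/27, 2·[ZQV] = 1/3
[PCR]:[ZQV] = 11/27:1/3 = 11/9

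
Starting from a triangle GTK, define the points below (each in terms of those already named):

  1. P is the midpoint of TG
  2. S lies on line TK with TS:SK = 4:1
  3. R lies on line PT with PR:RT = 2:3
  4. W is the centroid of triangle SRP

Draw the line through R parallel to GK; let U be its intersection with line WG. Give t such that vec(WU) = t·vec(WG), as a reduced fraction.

Work in coordinates with G = (0, 0), T = (1, 0), K = (0, 1).
1. P is the midpoint of TG ⇒ P = (1/2, 0)
2. S lies on line TK with TS:SK = 4:1 ⇒ S = (1/5, 4/5)
3. R lies on line PT with PR:RT = 2:3 ⇒ R = (7/10, 0)
4. W is the centroid of triangle SRP ⇒ W = (7/15, 4/15)
through R parallel to GK: direction (0, 1); meets WG at U = (7/10, 2/5)
U = W + t·(G−W) with t = -1/2

t = -1/2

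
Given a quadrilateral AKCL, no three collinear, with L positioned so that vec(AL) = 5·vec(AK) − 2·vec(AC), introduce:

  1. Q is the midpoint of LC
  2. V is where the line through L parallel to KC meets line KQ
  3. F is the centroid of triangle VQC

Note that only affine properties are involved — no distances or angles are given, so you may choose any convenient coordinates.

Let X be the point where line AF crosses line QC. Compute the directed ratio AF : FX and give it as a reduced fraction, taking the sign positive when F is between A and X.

AF:FX = -17/2

Choose coordinates A = (0, 0), K = (1, 0), C = (0, 1), L = (5, -2).
1. Q is the midpoint of LC ⇒ Q = (5/2, -1/2)
2. V is where the line through L parallel to KC meets line KQ ⇒ V = (4, -1)
3. F is the centroid of triangle VQC ⇒ F = (13/6, -1/6)
line AF meets QC at X = (65/34, -5/34)
F = A + t·(X−A) with t = 17/15, so AF:FX = 17/15:-2/15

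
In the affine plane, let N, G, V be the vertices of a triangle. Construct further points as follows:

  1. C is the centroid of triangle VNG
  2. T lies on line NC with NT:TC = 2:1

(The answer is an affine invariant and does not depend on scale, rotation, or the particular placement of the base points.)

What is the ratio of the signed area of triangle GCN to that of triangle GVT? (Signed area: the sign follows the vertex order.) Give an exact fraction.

[GCN]:[GVT] = 3/5

Choose coordinates N = (0, 0), G = (1, 0), V = (0, 1).
1. C is the centroid of triangle VNG ⇒ C = (1/3, 1/3)
2. T lies on line NC with NT:TC = 2:1 ⇒ T = (2/9, 2/9)
2·[GCN] = 1/3, 2·[GVT] = 5/9
[GCN]:[GVT] = 1/3:5/9 = 3/5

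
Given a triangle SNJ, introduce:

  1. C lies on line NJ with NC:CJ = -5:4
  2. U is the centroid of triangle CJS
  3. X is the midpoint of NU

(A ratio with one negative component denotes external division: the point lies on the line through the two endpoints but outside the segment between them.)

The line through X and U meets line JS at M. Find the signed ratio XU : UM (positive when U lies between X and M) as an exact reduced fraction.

Choose coordinates S = (0, 0), N = (1, 0), J = (0, 1).
1. C lies on line NJ with NC:CJ = -5:4 ⇒ C = (-4, 5)
2. U is the centroid of triangle CJS ⇒ U = (-4/3, 2)
3. X is the midpoint of NU ⇒ X = (-1/6, 1)
line XU meets JS at M = (0, 6/7)
U = X + t·(M−X) with t = -7, so XU:UM = -7:8

XU:UM = -7/8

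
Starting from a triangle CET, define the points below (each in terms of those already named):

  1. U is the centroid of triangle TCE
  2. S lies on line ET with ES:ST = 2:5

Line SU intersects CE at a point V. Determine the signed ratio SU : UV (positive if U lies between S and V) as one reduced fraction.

Choose coordinates C = (0, 0), E = (1, 0), T = (0, 1).
1. U is the centroid of triangle TCE ⇒ U = (1/3, 1/3)
2. S lies on line ET with ES:ST = 2:5 ⇒ S = (5/7, 2/7)
line SU meets CE at V = (3, 0)
U = S + t·(V−S) with t = -1/6, so SU:UV = -1/6:7/6

SU:UV = -1/7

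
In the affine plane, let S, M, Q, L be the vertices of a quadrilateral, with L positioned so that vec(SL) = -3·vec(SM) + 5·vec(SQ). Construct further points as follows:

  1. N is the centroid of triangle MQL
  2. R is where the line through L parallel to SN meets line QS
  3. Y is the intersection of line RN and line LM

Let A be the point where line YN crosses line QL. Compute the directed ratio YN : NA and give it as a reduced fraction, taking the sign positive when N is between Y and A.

Set S = (0, 0), M = (1, 0), Q = (0, 1), L = (-3, 5); any affine frame gives the same invariant.
1. N is the centroid of triangle MQL ⇒ N = (-2/3, 2)
2. R is where the line through L parallel to SN meets line QS ⇒ R = (0, -4)
3. Y is the intersection of line RN and line LM ⇒ Y = (-21/31, 65/31)
line YN meets QL at A = (-15/23, 43/23)
N = Y + t·(A−Y) with t = 23/54, so YN:NA = 23/54:31/54

YN:NA = 23/31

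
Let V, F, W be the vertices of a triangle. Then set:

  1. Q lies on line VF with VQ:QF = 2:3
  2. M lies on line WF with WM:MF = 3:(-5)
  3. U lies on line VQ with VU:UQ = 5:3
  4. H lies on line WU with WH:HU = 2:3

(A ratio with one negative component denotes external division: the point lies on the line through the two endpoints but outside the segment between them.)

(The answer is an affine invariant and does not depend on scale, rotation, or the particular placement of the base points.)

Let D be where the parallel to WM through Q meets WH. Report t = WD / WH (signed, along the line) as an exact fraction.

Choose coordinates V = (0, 0), F = (1, 0), W = (0, 1).
1. Q lies on line VF with VQ:QF = 2:3 ⇒ Q = (2/5, 0)
2. M lies on line WF with WM:MF = 3:(-5) ⇒ M = (-3/2, 5/2)
3. U lies on line VQ with VU:UQ = 5:3 ⇒ U = (1/4, 0)
4. H lies on line WU with WH:HU = 2:3 ⇒ H = (1/10, 3/5)
through Q parallel to WM: direction (-3/2, 3/2); meets WH at D = (1/5, 1/5)
D = W + t·(H−W) with t = 2

t = 2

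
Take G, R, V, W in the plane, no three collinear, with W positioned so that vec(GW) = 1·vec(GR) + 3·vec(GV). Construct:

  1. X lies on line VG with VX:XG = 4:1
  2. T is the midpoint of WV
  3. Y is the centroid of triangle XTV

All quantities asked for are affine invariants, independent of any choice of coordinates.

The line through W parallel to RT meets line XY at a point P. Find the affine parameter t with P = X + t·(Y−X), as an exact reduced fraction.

Work in coordinates with G = (0, 0), R = (1, 0), V = (0, 1), W = (1, 3).
1. X lies on line VG with VX:XG = 4:1 ⇒ X = (0, 1/5)
2. T is the midpoint of WV ⇒ T = (1/2, 2)
3. Y is the centroid of triangle XTV ⇒ Y = (1/6, 16/15)
through W parallel to RT: direction (-1/2, 2); meets XY at P = (17/23, 93/23)
P = X + t·(Y−X) with t = 102/23

t = 102/23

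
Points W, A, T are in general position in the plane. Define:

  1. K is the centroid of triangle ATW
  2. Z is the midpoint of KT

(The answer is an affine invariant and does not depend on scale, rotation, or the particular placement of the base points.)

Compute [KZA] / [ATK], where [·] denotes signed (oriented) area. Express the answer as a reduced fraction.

[KZA]:[ATK] = -1/2

Work in coordinates with W = (0, 0), A = (1, 0), T = (0, 1).
1. K is the centroid of triangle ATW ⇒ K = (1/3, 1/3)
2. Z is the midpoint of KT ⇒ Z = (1/6, 2/3)
2·[KZA] = -1/6, 2·[ATK] = 1/3
[KZA]:[ATK] = -1/6:1/3 = -1/2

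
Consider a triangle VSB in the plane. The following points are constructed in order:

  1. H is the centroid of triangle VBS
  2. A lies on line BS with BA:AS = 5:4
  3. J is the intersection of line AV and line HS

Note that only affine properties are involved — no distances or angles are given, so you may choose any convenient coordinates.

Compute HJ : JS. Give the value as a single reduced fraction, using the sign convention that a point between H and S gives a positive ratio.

HJ:JS = 1/12

Choose coordinates V = (0, 0), S = (1, 0), B = (0, 1).
1. H is the centroid of triangle VBS ⇒ H = (1/3, 1/3)
2. A lies on line BS with BA:AS = 5:4 ⇒ A = (5/9, 4/9)
3. J is the intersection of line AV and line HS ⇒ J = (5/13, 4/13)
J = H + t·(S−H) with t = 1/13, so HJ:JS = t:(1−t) = 1/13:12/13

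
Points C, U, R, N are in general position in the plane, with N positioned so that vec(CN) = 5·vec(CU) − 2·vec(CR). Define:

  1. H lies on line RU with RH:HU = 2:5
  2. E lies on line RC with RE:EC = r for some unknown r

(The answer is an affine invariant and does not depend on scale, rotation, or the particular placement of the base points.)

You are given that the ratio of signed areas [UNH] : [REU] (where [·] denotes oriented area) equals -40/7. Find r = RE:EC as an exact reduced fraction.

Assign C = (0, 0), U = (1, 0), R = (0, 1), N = (5, -2) — the answer is frame-independent, so this choice is without loss of generality.
1. H lies on line RU with RH:HU = 2:5 ⇒ H = (2/7, 5/7)
2. With RE:EC = r, write λ = r/(r+1) so E = R + λ·(C−R); E is affine-linear in λ
Every point depending on E is an affine combination of E and λ-independent points, so each such coordinate is linear in λ; the λ² term in each signed area is a multiple of (C−R)×(C−R) = 0, so 2·[UNH] and 2·[REU] are each linear in λ. Evaluating at λ=0 and λ=1:
  2·[UNH] = 10/7,   2·[REU] = λ
So [UNH]:[REU] = (10/7) / (λ). Setting this equal to -40/7:
  10/7 = -40/7·(λ)  ⇒  λ = -1/4
Then r = λ/(1−λ) = (-1/4)/(5/4) = -1/5. Check: with r = -1/5, E = (0, 5/4) and [UNH]:[REU] = -40/7 as required.

r = -1/5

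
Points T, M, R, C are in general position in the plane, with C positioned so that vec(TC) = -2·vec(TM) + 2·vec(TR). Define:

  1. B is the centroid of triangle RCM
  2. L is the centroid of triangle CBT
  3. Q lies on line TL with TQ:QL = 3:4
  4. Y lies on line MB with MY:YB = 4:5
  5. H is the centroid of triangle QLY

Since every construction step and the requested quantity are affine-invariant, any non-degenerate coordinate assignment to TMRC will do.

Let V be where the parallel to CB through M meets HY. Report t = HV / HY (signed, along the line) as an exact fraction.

t = 55/97

Choose coordinates T = (0, 0), M = (1, 0), R = (0, 1), C = (-2, 2).
1. B is the centroid of triangle RCM ⇒ B = (-1/3, 1)
2. L is the centroid of triangle CBT ⇒ L = (-7/9, 1)
3. Q lies on line TL with TQ:QL = 3:4 ⇒ Q = (-1/3, 3/7)
4. Y lies on line MB with MY:YB = 4:5 ⇒ Y = (11/27, 4/9)
5. H is the centroid of triangle QLY ⇒ H = (-19/81, 118/189)
through M parallel to CB: direction (5/3, -1); meets HY at V = (113/873, 152/291)
V = H + t·(Y−H) with t = 55/97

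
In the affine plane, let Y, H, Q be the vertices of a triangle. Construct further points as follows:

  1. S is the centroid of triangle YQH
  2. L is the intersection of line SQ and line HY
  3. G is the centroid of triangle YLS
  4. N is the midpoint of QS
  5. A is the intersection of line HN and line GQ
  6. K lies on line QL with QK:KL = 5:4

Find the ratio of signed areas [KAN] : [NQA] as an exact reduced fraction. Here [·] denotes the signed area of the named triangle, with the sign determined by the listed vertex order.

Work in coordinates with Y = (0, 0), H = (1, 0), Q = (0, 1).
1. S is the centroid of triangle YQH ⇒ S = (1/3, 1/3)
2. L is the intersection of line SQ and line HY ⇒ L = (1/2, 0)
3. G is the centroid of triangle YLS ⇒ G = (5/18, 1/9)
4. N is the midpoint of QS ⇒ N = (1/6, 2/3)
5. A is the intersection of line HN and line GQ ⇒ A = (1/12, 11/15)
6. K lies on line QL with QK:KL = 5:4 ⇒ K = (5/18, 4/9)
2·[KAN] = -1/90, 2·[NQA] = 1/60
[KAN]:[NQA] = -1/90:1/60 = -2/3

[KAN]:[NQA] = -2/3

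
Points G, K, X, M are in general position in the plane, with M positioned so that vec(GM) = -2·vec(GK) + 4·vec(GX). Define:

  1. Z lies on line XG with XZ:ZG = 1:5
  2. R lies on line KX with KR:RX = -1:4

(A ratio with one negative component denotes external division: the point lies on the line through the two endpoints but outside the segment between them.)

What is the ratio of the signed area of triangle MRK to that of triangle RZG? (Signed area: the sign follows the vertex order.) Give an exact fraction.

[MRK]:[RZG] = -3/10

Work in coordinates with G = (0, 0), K = (1, 0), X = (0, 1), M = (-2, 4).
1. Z lies on line XG with XZ:ZG = 1:5 ⇒ Z = (0, 5/6)
2. R lies on line KX with KR:RX = -1:4 ⇒ R = (4/3, -1/3)
2·[MRK] = -1/3, 2·[RZG] = 10/9
[MRK]:[RZG] = -1/3:10/9 = -3/10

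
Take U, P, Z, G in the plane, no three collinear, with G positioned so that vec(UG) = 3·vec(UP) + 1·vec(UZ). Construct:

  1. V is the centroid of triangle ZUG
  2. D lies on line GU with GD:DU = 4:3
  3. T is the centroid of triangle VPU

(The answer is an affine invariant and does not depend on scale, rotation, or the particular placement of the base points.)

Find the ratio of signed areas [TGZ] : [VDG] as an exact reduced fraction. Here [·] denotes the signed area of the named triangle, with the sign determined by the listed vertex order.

[TGZ]:[VDG] = 49/12

Choose coordinates U = (0, 0), P = (1, 0), Z = (0, 1), G = (3, 1).
1. V is the centroid of triangle ZUG ⇒ V = (1, 2/3)
2. D lies on line GU with GD:DU = 4:3 ⇒ D = (9/7, 3/7)
3. T is the centroid of triangle VPU ⇒ T = (2/3, 2/9)
2·[TGZ] = 7/3, 2·[VDG] = 4/7
[TGZ]:[VDG] = 7/3:4/7 = 49/12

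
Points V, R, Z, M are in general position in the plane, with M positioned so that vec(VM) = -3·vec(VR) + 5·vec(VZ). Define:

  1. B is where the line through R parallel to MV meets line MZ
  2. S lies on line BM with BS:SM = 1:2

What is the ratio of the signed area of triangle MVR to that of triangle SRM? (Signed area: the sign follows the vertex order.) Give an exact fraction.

[MVR]:[SRM] = 9/2

Work in coordinates with V = (0, 0), R = (1, 0), Z = (0, 1), M = (-3, 5).
1. B is where the line through R parallel to MV meets line MZ ⇒ B = (2, -5/3)
2. S lies on line BM with BS:SM = 1:2 ⇒ S = (1/3, 5/9)
2·[MVR] = 5, 2·[SRM] = 10/9
[MVR]:[SRM] = 5:10/9 = 9/2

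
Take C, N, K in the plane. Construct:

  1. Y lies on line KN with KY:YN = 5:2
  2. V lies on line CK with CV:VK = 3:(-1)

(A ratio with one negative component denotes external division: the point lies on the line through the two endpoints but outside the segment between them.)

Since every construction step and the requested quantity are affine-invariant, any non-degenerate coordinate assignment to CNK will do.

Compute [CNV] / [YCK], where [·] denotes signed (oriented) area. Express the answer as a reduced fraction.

Choose coordinates C = (0, 0), N = (1, 0), K = (0, 1).
1. Y lies on line KN with KY:YN = 5:2 ⇒ Y = (5/7, 2/7)
2. V lies on line CK with CV:VK = 3:(-1) ⇒ V = (0, 3/2)
2·[CNV] = 3/2, 2·[YCK] = -5/7
[CNV]:[YCK] = 3/2:-5/7 = -21/10

[CNV]:[YCK] = -21/10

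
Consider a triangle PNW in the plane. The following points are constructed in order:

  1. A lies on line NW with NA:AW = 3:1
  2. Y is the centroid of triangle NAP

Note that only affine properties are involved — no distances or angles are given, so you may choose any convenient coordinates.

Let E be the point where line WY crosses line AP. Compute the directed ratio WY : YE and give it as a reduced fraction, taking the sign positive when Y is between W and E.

Choose coordinates P = (0, 0), N = (1, 0), W = (0, 1).
1. A lies on line NW with NA:AW = 3:1 ⇒ A = (1/4, 3/4)
2. Y is the centroid of triangle NAP ⇒ Y = (5/12, 1/4)
line WY meets AP at E = (5/24, 5/8)
Y = W + t·(E−W) with t = 2, so WY:YE = 2:-1

WY:YE = -2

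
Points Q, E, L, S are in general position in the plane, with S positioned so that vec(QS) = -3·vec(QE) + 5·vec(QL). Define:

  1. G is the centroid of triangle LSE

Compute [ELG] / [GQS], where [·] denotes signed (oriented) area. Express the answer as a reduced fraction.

Work in coordinates with Q = (0, 0), E = (1, 0), L = (0, 1), S = (-3, 5).
1. G is the centroid of triangle LSE ⇒ G = (-2/3, 2)
2·[ELG] = -1/3, 2·[GQS] = -8/3
[ELG]:[GQS] = -1/3:-8/3 = 1/8

[ELG]:[GQS] = 1/8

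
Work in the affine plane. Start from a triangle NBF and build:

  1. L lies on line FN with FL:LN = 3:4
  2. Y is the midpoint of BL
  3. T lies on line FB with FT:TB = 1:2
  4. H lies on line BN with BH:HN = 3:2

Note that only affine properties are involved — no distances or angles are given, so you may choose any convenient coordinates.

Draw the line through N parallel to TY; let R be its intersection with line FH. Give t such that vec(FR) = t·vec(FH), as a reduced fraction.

t = 35/3

Choose coordinates N = (0, 0), B = (1, 0), F = (0, 1).
1. L lies on line FN with FL:LN = 3:4 ⇒ L = (0, 4/7)
2. Y is the midpoint of BL ⇒ Y = (1/2, 2/7)
3. T lies on line FB with FT:TB = 1:2 ⇒ T = (1/3, 2/3)
4. H lies on line BN with BH:HN = 3:2 ⇒ H = (2/5, 0)
through N parallel to TY: direction (1/6, -8/21); meets FH at R = (14/3, -32/3)
R = F + t·(H−F) with t = 35/3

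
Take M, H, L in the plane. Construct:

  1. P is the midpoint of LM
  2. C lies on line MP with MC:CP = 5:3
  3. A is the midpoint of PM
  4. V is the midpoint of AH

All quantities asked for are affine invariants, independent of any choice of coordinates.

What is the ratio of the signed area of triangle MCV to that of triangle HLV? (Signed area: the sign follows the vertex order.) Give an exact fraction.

Work in coordinates with M = (0, 0), H = (1, 0), L = (0, 1).
1. P is the midpoint of LM ⇒ P = (0, 1/2)
2. C lies on line MP with MC:CP = 5:3 ⇒ C = (0, 5/16)
3. A is the midpoint of PM ⇒ A = (0, 1/4)
4. V is the midpoint of AH ⇒ V = (1/2, 1/8)
2·[MCV] = -5/32, 2·[HLV] = 3/8
[MCV]:[HLV] = -5/32:3/8 = -5/12

[MCV]:[HLV] = -5/12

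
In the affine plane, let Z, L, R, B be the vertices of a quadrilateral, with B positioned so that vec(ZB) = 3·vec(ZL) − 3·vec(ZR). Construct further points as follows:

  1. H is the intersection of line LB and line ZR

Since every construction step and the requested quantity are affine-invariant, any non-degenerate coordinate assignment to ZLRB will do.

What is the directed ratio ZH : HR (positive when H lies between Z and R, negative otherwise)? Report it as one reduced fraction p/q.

Choose coordinates Z = (0, 0), L = (1, 0), R = (0, 1), B = (3, -3).
1. H is the intersection of line LB and line ZR ⇒ H = (0, 3/2)
H = Z + t·(R−Z) with t = 3/2, so ZH:HR = t:(1−t) = 3/2:-1/2

ZH:HR = -3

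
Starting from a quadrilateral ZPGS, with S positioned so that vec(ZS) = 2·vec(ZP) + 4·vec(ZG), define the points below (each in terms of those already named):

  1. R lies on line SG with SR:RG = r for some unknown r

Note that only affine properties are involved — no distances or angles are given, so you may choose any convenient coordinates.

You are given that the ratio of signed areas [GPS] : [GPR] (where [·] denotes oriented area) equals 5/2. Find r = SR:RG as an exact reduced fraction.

r = 3/2

Choose coordinates Z = (0, 0), P = (1, 0), G = (0, 1), S = (2, 4).
1. With SR:RG = r, write λ = r/(r+1) so R = S + λ·(G−S); R is affine-linear in λ
Every point depending on R is an affine combination of R and λ-independent points, so each such coordinate is linear in λ; the λ² term in each signed area is a multiple of (G−S)×(G−S) = 0, so 2·[GPS] and 2·[GPR] are each linear in λ. Evaluating at λ=0 and λ=1:
  2·[GPS] = 5,   2·[GPR] = -5·λ + 5
So [GPS]:[GPR] = (5) / (-5·λ + 5). Setting this equal to 5/2:
  5 = 5/2·(-5·λ + 5)  ⇒  λ = 3/5
Then r = λ/(1−λ) = (3/5)/(2/5) = 3/2. Check: with r = 3/2, R = (4/5, 11/5) and [GPS]:[GPR] = 5/2 as required.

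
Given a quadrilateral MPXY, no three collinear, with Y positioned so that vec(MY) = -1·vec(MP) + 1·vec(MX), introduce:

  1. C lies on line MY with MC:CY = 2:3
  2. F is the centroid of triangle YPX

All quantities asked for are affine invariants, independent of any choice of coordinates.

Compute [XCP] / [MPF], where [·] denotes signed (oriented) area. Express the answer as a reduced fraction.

[XCP]:[MPF] = 3/2

Work in coordinates with M = (0, 0), P = (1, 0), X = (0, 1), Y = (-1, 1).
1. C lies on line MY with MC:CY = 2:3 ⇒ C = (-2/5, 2/5)
2. F is the centroid of triangle YPX ⇒ F = (0, 2/3)
2·[XCP] = 1, 2·[MPF] = 2/3
[XCP]:[MPF] = 1:2/3 = 3/2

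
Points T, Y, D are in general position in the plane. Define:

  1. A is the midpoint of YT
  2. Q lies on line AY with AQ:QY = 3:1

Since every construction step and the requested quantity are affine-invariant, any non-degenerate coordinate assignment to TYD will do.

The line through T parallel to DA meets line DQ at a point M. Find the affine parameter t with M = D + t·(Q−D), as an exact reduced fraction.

t = -4/3

Assign T = (0, 0), Y = (1, 0), D = (0, 1) — the answer is frame-independent, so this choice is without loss of generality.
1. A is the midpoint of YT ⇒ A = (1/2, 0)
2. Q lies on line AY with AQ:QY = 3:1 ⇒ Q = (7/8, 0)
through T parallel to DA: direction (1/2, -1); meets DQ at M = (-7/6, 7/3)
M = D + t·(Q−D) with t = -4/3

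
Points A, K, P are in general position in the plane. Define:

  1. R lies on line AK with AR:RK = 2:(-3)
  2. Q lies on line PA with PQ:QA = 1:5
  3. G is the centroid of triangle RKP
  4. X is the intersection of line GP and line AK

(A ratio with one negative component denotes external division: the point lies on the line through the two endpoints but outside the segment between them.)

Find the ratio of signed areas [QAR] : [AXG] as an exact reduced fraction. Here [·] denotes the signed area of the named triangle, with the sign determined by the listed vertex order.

[QAR]:[AXG] = 10

Assign A = (0, 0), K = (1, 0), P = (0, 1) — the answer is frame-independent, so this choice is without loss of generality.
1. R lies on line AK with AR:RK = 2:(-3) ⇒ R = (-2, 0)
2. Q lies on line PA with PQ:QA = 1:5 ⇒ Q = (0, 5/6)
3. G is the centroid of triangle RKP ⇒ G = (-1/3, 1/3)
4. X is the intersection of line GP and line AK ⇒ X = (-1/2, 0)
2·[QAR] = -5/3, 2·[AXG] = -1/6
[QAR]:[AXG] = -5/3:-1/6 = 10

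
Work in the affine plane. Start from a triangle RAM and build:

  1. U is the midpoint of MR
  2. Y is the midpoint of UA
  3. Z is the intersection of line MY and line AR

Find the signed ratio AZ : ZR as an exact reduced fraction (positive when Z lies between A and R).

Work in coordinates with R = (0, 0), A = (1, 0), M = (0, 1).
1. U is the midpoint of MR ⇒ U = (0, 1/2)
2. Y is the midpoint of UA ⇒ Y = (1/2, 1/4)
3. Z is the intersection of line MY and line AR ⇒ Z = (2/3, 0)
Z = A + t·(R−A) with t = 1/3, so AZ:ZR = t:(1−t) = 1/3:2/3

AZ:ZR = 1/2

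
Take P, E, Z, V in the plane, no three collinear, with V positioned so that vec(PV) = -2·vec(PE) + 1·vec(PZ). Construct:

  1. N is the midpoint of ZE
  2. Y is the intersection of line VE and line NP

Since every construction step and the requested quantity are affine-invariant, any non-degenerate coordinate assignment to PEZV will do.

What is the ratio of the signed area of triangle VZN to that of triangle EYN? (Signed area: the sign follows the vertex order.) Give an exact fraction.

[VZN]:[EYN] = 4

Choose coordinates P = (0, 0), E = (1, 0), Z = (0, 1), V = (-2, 1).
1. N is the midpoint of ZE ⇒ N = (1/2, 1/2)
2. Y is the intersection of line VE and line NP ⇒ Y = (1/4, 1/4)
2·[VZN] = -1, 2·[EYN] = -1/4
[VZN]:[EYN] = -1:-1/4 = 4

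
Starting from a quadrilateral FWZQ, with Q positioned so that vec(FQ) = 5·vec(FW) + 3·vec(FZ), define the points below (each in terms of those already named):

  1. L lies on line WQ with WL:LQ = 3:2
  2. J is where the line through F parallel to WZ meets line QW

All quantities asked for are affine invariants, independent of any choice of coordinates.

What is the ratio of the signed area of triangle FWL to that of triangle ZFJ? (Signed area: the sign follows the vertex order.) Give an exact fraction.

Set F = (0, 0), W = (1, 0), Z = (0, 1), Q = (5, 3); any affine frame gives the same invariant.
1. L lies on line WQ with WL:LQ = 3:2 ⇒ L = (17/5, 9/5)
2. J is where the line through F parallel to WZ meets line QW ⇒ J = (3/7, -3/7)
2·[FWL] = 9/5, 2·[ZFJ] = 3/7
[FWL]:[ZFJ] = 9/5:3/7 = 21/5

[FWL]:[ZFJ] = 21/5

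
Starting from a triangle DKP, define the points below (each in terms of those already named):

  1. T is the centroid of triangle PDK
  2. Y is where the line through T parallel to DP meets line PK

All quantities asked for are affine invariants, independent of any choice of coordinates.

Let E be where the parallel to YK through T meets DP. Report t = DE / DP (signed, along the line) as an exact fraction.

t = 2/3

Set D = (0, 0), K = (1, 0), P = (0, 1); any affine frame gives the same invariant.
1. T is the centroid of triangle PDK ⇒ T = (1/3, 1/3)
2. Y is where the line through T parallel to DP meets line PK ⇒ Y = (1/3, 2/3)
through T parallel to YK: direction (2/3, -2/3); meets DP at E = (0, 2/3)
E = D + t·(P−D) with t = 2/3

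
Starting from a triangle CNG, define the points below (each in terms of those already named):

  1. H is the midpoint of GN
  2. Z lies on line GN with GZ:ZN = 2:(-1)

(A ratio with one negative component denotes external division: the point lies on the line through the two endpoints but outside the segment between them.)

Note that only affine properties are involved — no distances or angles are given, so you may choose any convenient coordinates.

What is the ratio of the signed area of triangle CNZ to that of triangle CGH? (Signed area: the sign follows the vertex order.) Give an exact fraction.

[CNZ]:[CGH] = 2

Choose coordinates C = (0, 0), N = (1, 0), G = (0, 1).
1. H is the midpoint of GN ⇒ H = (1/2, 1/2)
2. Z lies on line GN with GZ:ZN = 2:(-1) ⇒ Z = (2, -1)
2·[CNZ] = -1, 2·[CGH] = -1/2
[CNZ]:[CGH] = -1:-1/2 = 2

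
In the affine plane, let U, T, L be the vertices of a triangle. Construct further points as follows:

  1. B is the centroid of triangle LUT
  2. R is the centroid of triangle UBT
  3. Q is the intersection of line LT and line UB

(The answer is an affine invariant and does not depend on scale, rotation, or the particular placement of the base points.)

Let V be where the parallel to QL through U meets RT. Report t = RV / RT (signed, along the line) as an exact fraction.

Set U = (0, 0), T = (1, 0), L = (0, 1); any affine frame gives the same invariant.
1. B is the centroid of triangle LUT ⇒ B = (1/3, 1/3)
2. R is the centroid of triangle UBT ⇒ R = (4/9, 1/9)
3. Q is the intersection of line LT and line UB ⇒ Q = (1/2, 1/2)
through U parallel to QL: direction (-1/2, 1/2); meets RT at V = (-1/4, 1/4)
V = R + t·(T−R) with t = -5/4

t = -5/4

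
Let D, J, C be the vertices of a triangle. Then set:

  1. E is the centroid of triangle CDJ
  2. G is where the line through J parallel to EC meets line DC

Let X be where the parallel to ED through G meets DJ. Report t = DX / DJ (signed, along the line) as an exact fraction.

Assign D = (0, 0), J = (1, 0), C = (0, 1) — the answer is frame-independent, so this choice is without loss of generality.
1. E is the centroid of triangle CDJ ⇒ E = (1/3, 1/3)
2. G is where the line through J parallel to EC meets line DC ⇒ G = (0, 2)
through G parallel to ED: direction (-1/3, -1/3); meets DJ at X = (-2, 0)
X = D + t·(J−D) with t = -2

t = -2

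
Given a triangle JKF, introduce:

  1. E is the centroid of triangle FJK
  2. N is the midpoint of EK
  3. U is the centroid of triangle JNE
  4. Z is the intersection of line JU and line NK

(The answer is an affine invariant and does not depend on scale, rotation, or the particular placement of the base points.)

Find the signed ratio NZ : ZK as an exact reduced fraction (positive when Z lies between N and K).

NZ:ZK = -1/3

Choose coordinates J = (0, 0), K = (1, 0), F = (0, 1).
1. E is the centroid of triangle FJK ⇒ E = (1/3, 1/3)
2. N is the midpoint of EK ⇒ N = (2/3, 1/6)
3. U is the centroid of triangle JNE ⇒ U = (1/3, 1/6)
4. Z is the intersection of line JU and line NK ⇒ Z = (1/2, 1/4)
Z = N + t·(K−N) with t = -1/2, so NZ:ZK = t:(1−t) = -1/2:3/2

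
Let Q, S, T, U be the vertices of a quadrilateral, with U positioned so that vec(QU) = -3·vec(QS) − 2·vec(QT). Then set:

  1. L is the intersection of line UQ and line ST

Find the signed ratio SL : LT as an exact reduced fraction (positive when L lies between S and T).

SL:LT = 2/3

Choose coordinates Q = (0, 0), S = (1, 0), T = (0, 1), U = (-3, -2).
1. L is the intersection of line UQ and line ST ⇒ L = (3/5, 2/5)
L = S + t·(T−S) with t = 2/5, so SL:LT = t:(1−t) = 2/5:3/5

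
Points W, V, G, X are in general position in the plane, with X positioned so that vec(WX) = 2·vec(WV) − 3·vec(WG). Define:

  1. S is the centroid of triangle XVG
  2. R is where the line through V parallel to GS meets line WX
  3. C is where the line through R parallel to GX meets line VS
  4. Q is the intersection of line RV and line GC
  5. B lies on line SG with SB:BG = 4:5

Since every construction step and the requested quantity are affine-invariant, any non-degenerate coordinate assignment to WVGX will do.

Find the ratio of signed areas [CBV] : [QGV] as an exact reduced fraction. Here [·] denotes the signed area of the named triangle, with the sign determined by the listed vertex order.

[CBV]:[QGV] = 22/9

Assign W = (0, 0), V = (1, 0), G = (0, 1), X = (2, -3) — the answer is frame-independent, so this choice is without loss of generality.
1. S is the centroid of triangle XVG ⇒ S = (1, -2/3)
2. R is where the line through V parallel to GS meets line WX ⇒ R = (10, -15)
3. C is where the line through R parallel to GX meets line VS ⇒ C = (1, 3)
4. Q is the intersection of line RV and line GC ⇒ Q = (2/11, 15/11)
5. B lies on line SG with SB:BG = 4:5 ⇒ B = (5/9, 2/27)
2·[CBV] = 4/3, 2·[QGV] = 6/11
[CBV]:[QGV] = 4/3:6/11 = 22/9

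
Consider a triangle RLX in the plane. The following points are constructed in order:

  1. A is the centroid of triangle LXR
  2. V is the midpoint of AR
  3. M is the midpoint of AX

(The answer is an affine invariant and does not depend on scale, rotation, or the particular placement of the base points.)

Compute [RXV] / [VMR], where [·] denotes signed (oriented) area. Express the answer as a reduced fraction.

[RXV]:[VMR] = -2

Work in coordinates with R = (0, 0), L = (1, 0), X = (0, 1).
1. A is the centroid of triangle LXR ⇒ A = (1/3, 1/3)
2. V is the midpoint of AR ⇒ V = (1/6, 1/6)
3. M is the midpoint of AX ⇒ M = (1/6, 2/3)
2·[RXV] = -1/6, 2·[VMR] = 1/12
[RXV]:[VMR] = -1/6:1/12 = -2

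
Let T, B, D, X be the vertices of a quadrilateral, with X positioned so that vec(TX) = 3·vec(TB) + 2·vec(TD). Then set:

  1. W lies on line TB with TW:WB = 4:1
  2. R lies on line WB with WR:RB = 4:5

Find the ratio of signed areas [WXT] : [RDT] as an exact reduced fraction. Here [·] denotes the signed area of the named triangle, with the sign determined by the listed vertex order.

[WXT]:[RDT] = 9/5

Set T = (0, 0), B = (1, 0), D = (0, 1), X = (3, 2); any affine frame gives the same invariant.
1. W lies on line TB with TW:WB = 4:1 ⇒ W = (4/5, 0)
2. R lies on line WB with WR:RB = 4:5 ⇒ R = (8/9, 0)
2·[WXT] = 8/5, 2·[RDT] = 8/9
[WXT]:[RDT] = 8/5:8/9 = 9/5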